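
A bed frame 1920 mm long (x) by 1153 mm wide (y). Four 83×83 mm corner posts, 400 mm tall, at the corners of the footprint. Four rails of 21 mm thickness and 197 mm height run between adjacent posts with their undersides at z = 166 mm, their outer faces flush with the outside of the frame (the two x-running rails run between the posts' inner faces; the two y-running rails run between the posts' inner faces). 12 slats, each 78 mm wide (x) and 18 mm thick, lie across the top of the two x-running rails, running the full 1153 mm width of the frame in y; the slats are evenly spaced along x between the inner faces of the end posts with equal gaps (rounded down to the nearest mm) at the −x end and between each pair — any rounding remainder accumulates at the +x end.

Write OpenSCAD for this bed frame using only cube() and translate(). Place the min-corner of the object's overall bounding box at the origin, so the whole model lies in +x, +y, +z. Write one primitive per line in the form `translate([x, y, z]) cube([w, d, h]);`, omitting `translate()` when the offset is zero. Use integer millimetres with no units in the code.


cube([83, 83, 400]);
translate([0, 1070, 0]) cube([83, 83, 400]);
translate([1837, 0, 0]) cube([83, 83, 400]);
translate([1837, 1070, 0]) cube([83, 83, 400]);
translate([83, 0, 166]) cube([1754, 21, 197]);
translate([83, 1132, 166]) cube([1754, 21, 197]);
translate([0, 83, 166]) cube([21, 987, 197]);
translate([1899, 83, 166]) cube([21, 987, 197]);
translate([145, 0, 363]) cube([78, 1153, 18]);
translate([285, 0, 363]) cube([78, 1153, 18]);
translate([425, 0, 363]) cube([78, 1153, 18]);
translate([565, 0, 363]) cube([78, 1153, 18]);
translate([705, 0, 363]) cube([78, 1153, 18]);
translate([845, 0, 363]) cube([78, 1153, 18]);
translate([985, 0, 363]) cube([78, 1153, 18]);
translate([1125, 0, 363]) cube([78, 1153, 18]);
translate([1265, 0, 363]) cube([78, 1153, 18]);
translate([1405, 0, 363]) cube([78, 1153, 18]);
translate([1545, 0, 363]) cube([78, 1153, 18]);
translate([1685, 0, 363]) cube([78, 1153, 18]);


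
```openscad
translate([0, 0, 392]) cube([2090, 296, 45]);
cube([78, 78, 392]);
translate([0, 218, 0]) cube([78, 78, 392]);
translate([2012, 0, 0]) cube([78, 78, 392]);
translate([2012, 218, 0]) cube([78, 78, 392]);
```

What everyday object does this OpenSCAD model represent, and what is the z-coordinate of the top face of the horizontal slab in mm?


A bench. The seat-top height is 437 mm.

A long slab on four corner posts — a bench. The slab sits at z = 392 with thickness 45, so the top is 392 + 45 = 437 mm.


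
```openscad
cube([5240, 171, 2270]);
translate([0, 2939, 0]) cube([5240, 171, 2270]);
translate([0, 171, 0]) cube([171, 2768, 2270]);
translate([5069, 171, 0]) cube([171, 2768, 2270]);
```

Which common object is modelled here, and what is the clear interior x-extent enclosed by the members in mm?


A house (or room) frame. The interior width is 4898 mm.

Four 2270 mm walls enclosing a rectangle with no floor or roof — a room or house frame. Outside width is 5240 mm and wall thickness is 171 mm, so the interior width is 5240 − 2 × 171 = 4898 mm.


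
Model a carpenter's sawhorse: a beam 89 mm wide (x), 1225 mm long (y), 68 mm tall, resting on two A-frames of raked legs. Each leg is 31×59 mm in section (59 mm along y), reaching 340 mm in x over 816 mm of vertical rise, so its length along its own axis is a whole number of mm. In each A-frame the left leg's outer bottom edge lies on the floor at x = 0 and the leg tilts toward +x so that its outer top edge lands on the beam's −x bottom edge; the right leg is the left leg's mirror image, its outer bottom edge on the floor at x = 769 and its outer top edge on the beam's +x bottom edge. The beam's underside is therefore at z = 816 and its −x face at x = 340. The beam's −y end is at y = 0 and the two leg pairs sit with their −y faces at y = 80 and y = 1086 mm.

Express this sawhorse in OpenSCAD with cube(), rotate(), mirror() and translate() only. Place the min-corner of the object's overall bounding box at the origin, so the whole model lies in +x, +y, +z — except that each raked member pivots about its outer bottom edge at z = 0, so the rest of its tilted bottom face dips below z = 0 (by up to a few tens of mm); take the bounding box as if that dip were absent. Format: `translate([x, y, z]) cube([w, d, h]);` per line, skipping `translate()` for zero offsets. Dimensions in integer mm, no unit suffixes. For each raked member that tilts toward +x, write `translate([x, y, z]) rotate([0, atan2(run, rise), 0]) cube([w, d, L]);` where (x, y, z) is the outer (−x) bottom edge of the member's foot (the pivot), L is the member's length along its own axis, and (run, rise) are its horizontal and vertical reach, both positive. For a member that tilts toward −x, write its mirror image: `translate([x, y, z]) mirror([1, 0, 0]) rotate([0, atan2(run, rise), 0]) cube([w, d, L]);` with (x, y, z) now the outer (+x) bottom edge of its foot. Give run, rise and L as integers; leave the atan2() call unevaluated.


translate([340, 0, 816]) cube([89, 1225, 68]);
translate([0, 80, 0]) rotate([0, atan2(340, 816), 0]) cube([31, 59, 884]);
translate([769, 80, 0]) mirror([1, 0, 0]) rotate([0, atan2(340, 816), 0]) cube([31, 59, 884]);
translate([0, 1086, 0]) rotate([0, atan2(340, 816), 0]) cube([31, 59, 884]);
translate([769, 1086, 0]) mirror([1, 0, 0]) rotate([0, atan2(340, 816), 0]) cube([31, 59, 884]);


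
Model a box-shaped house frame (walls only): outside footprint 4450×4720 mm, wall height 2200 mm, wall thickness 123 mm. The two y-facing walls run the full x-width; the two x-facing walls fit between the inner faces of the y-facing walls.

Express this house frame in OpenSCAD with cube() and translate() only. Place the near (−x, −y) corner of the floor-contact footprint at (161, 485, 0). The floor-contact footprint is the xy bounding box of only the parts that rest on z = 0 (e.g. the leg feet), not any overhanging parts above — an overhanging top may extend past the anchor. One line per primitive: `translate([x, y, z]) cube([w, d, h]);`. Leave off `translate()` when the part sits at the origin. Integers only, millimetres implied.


translate([161, 485, 0]) cube([4450, 123, 2200]);
translate([161, 5082, 0]) cube([4450, 123, 2200]);
translate([161, 608, 0]) cube([123, 4474, 2200]);
translate([4488, 608, 0]) cube([123, 4474, 2200]);


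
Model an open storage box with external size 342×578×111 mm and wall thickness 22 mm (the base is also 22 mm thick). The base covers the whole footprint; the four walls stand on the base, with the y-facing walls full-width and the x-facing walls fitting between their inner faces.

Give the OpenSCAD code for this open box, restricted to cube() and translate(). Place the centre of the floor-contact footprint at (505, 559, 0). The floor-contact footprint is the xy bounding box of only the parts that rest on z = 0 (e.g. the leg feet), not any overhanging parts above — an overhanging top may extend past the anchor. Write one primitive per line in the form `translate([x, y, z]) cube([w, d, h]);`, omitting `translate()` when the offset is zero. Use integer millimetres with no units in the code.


translate([334, 270, 0]) cube([342, 578, 22]);
translate([334, 270, 22]) cube([342, 22, 89]);
translate([334, 826, 22]) cube([342, 22, 89]);
translate([334, 292, 22]) cube([22, 534, 89]);
translate([654, 292, 22]) cube([22, 534, 89]);


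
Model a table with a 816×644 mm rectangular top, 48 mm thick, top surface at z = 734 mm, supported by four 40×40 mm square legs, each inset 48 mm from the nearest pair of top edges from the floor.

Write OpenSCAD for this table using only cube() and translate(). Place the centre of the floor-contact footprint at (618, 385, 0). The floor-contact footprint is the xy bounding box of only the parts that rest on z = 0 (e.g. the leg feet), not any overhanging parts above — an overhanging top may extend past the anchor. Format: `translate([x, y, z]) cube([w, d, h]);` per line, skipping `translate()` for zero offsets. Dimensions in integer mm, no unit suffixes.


// leg_h = 734 - 48 = 686
translate([210, 63, 686]) cube([816, 644, 48]);
translate([258, 111, 0]) cube([40, 40, 686]);
translate([938, 111, 0]) cube([40, 40, 686]);
translate([258, 619, 0]) cube([40, 40, 686]);
translate([938, 619, 0]) cube([40, 40, 686]);


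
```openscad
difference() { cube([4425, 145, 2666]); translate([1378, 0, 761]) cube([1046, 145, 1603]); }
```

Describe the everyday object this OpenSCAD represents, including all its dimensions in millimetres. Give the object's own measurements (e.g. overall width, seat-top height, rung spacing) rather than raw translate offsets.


A wall 4425 mm long (x), 145 mm thick (y), 2666 mm tall, with a rectangular window opening cut through it. The opening is 1046 mm wide and 1603 mm tall; its sill is at z = 761 mm and its near (−x) edge is 1378 mm from the wall's −x end. The opening passes through the full wall thickness.


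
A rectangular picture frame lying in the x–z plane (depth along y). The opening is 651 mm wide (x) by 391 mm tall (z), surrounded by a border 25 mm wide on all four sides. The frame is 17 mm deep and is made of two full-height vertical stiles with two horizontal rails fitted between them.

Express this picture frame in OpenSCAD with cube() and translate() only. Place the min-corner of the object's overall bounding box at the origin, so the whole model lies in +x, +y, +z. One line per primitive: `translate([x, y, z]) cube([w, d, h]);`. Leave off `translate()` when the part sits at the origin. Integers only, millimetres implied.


cube([25, 17, 441]);
translate([676, 0, 0]) cube([25, 17, 441]);
translate([25, 0, 0]) cube([651, 17, 25]);
translate([25, 0, 416]) cube([651, 17, 25]);


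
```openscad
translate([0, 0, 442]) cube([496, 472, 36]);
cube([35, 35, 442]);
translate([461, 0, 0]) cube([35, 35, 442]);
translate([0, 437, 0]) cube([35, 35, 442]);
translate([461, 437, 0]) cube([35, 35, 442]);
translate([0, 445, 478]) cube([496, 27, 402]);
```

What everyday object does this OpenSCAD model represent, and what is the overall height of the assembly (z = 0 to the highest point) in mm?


A chair. The overall height is 880 mm.

A slab on four corner posts with a tall panel at the back — a chair. The seat slab sits at z = 442 with thickness 36, and the 402 mm backrest starts at the seat top, so the overall height is 442 + 36 + 402 = 880 mm.


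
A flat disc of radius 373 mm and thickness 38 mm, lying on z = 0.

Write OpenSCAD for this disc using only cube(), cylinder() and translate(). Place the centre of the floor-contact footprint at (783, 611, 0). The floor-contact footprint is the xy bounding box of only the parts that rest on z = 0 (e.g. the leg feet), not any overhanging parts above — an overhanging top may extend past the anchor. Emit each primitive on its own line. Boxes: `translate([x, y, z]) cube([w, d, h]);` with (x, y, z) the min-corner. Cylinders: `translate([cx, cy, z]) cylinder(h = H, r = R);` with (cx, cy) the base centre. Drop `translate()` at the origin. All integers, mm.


translate([783, 611, 0]) cylinder(h = 38, r = 373);


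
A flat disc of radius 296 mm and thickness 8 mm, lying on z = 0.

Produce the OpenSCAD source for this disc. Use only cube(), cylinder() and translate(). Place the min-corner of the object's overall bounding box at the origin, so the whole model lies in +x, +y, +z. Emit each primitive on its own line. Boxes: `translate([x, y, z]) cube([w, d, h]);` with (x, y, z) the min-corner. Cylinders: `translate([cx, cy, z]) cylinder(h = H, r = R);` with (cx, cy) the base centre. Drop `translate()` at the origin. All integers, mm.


translate([296, 296, 0]) cylinder(h = 8, r = 296);


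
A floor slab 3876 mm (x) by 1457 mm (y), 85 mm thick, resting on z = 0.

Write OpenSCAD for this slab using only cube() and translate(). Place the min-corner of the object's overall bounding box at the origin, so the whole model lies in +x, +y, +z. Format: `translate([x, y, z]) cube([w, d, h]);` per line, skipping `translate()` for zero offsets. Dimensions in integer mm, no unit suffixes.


cube([3876, 1457, 85]);


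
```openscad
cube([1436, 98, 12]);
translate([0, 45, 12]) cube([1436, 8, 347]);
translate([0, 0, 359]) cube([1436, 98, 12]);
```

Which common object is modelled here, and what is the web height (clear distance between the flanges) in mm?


An I-beam. The web height is 347 mm.

Two wide flanges with a thin centred web — an I-beam. Overall 371 mm minus two 12 mm flanges gives a web of 371 − 2·12 = 347 mm.


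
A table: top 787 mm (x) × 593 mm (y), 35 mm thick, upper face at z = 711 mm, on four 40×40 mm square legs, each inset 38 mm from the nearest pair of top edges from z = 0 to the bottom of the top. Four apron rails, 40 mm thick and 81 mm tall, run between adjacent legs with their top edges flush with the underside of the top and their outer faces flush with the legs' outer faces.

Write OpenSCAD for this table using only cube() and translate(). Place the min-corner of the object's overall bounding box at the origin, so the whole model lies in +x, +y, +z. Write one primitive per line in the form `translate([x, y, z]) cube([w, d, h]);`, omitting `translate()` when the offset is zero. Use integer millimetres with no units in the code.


translate([0, 0, 676]) cube([787, 593, 35]);
translate([38, 38, 0]) cube([40, 40, 676]);
translate([709, 38, 0]) cube([40, 40, 676]);
translate([38, 515, 0]) cube([40, 40, 676]);
translate([709, 515, 0]) cube([40, 40, 676]);
translate([78, 38, 595]) cube([631, 40, 81]);
translate([78, 515, 595]) cube([631, 40, 81]);
translate([38, 78, 595]) cube([40, 437, 81]);
translate([709, 78, 595]) cube([40, 437, 81]);


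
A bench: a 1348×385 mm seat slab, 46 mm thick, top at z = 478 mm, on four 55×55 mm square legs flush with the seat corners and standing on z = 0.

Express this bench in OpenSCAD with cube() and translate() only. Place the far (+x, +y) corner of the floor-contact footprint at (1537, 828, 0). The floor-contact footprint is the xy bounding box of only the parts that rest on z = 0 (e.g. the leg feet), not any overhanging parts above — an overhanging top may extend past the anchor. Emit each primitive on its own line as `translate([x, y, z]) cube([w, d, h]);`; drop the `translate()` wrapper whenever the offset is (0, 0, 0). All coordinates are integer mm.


translate([189, 443, 432]) cube([1348, 385, 46]);
translate([189, 443, 0]) cube([55, 55, 432]);
translate([189, 773, 0]) cube([55, 55, 432]);
translate([1482, 443, 0]) cube([55, 55, 432]);
translate([1482, 773, 0]) cube([55, 55, 432]);


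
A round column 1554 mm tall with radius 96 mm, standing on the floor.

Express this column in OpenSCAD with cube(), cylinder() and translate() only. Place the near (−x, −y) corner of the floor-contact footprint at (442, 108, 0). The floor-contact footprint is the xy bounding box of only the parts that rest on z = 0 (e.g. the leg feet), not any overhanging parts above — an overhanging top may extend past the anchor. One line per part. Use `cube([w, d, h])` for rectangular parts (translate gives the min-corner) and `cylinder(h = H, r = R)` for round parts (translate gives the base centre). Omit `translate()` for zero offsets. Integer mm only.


translate([538, 204, 0]) cylinder(h = 1554, r = 96);


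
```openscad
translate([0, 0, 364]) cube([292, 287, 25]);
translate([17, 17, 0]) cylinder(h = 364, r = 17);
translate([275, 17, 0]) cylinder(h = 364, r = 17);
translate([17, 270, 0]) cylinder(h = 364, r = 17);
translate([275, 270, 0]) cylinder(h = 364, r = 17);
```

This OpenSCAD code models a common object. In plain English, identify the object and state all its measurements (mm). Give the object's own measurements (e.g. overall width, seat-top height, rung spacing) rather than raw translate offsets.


A four-legged stool. The seat is a 292×287×25 mm slab whose top surface is at z = 389 mm; four round legs, each 34 mm in diameter, run from the floor (z = 0) to the underside of the seat, each leg's axis is inset half a diameter from the nearest pair of seat edges (so the leg's bounding box is flush with the corner).


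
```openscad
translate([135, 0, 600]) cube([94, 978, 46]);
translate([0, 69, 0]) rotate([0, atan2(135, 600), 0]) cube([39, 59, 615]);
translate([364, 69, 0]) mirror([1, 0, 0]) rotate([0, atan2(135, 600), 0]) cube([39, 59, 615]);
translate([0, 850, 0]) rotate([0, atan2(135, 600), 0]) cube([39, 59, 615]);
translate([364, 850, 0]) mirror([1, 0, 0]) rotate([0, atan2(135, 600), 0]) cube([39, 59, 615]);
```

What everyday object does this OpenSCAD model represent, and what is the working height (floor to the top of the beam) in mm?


A sawhorse. The overall height is 646 mm.

A beam across two mirrored pairs of raked legs — a sawhorse. The beam's underside is at z = 600 (matching the legs' vertical rise in atan2(135, 600)) and the beam is 46 mm tall, so its top is at 600 + 46 = 646 mm. The raked legs top out at the beam's underside, so that is the highest point.


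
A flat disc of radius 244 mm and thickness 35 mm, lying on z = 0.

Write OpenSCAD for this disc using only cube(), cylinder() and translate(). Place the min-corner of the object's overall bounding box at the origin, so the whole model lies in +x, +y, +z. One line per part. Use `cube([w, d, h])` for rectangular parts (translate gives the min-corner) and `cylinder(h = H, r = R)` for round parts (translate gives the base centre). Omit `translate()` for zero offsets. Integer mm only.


translate([244, 244, 0]) cylinder(h = 35, r = 244);


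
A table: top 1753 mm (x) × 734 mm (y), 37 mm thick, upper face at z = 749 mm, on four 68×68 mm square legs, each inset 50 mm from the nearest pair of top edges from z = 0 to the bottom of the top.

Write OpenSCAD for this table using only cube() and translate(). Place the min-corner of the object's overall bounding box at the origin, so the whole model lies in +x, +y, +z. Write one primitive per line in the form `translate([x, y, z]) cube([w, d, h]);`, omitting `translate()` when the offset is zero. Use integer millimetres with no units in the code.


translate([0, 0, 712]) cube([1753, 734, 37]);
translate([50, 50, 0]) cube([68, 68, 712]);
translate([1635, 50, 0]) cube([68, 68, 712]);
translate([50, 616, 0]) cube([68, 68, 712]);
translate([1635, 616, 0]) cube([68, 68, 712]);


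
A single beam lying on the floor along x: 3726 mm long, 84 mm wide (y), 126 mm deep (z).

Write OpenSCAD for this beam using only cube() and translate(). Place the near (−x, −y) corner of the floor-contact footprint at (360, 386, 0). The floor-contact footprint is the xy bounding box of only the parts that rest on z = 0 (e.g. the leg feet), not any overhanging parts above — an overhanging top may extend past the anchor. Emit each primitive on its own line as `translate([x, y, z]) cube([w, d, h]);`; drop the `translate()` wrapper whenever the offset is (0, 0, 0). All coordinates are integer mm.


translate([360, 386, 0]) cube([3726, 84, 126]);


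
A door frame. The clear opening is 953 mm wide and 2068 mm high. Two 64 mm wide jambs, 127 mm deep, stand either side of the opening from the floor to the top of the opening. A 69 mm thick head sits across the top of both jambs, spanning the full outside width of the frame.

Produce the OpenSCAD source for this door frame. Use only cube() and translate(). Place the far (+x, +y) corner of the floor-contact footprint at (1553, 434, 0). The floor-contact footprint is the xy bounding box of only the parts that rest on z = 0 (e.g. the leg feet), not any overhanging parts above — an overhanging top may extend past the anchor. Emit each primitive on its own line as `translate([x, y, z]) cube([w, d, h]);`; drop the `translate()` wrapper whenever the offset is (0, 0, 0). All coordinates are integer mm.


translate([472, 307, 0]) cube([64, 127, 2068]);
translate([1489, 307, 0]) cube([64, 127, 2068]);
translate([472, 307, 2068]) cube([1081, 127, 69]);


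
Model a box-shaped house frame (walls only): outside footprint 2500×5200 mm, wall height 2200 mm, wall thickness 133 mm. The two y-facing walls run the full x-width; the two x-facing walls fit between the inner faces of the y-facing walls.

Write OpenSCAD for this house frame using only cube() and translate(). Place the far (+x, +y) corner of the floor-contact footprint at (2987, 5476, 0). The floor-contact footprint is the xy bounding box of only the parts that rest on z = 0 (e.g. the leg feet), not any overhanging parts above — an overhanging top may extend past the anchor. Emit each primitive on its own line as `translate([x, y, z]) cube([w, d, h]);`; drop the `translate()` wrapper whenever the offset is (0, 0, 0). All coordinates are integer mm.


translate([487, 276, 0]) cube([2500, 133, 2200]);
translate([487, 5343, 0]) cube([2500, 133, 2200]);
translate([487, 409, 0]) cube([133, 4934, 2200]);
translate([2854, 409, 0]) cube([133, 4934, 2200]);


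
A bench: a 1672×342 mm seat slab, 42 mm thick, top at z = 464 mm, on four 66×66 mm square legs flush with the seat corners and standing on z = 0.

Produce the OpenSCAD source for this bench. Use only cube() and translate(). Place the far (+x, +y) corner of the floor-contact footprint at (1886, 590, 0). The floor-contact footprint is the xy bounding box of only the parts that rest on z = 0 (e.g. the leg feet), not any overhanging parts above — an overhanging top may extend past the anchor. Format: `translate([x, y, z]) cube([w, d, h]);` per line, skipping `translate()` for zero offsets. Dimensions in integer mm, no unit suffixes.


// leg_h = 464 − 42 = 422
translate([214, 248, 422]) cube([1672, 342, 42]);
translate([214, 248, 0]) cube([66, 66, 422]);
translate([214, 524, 0]) cube([66, 66, 422]);
translate([1820, 248, 0]) cube([66, 66, 422]);
translate([1820, 524, 0]) cube([66, 66, 422]);


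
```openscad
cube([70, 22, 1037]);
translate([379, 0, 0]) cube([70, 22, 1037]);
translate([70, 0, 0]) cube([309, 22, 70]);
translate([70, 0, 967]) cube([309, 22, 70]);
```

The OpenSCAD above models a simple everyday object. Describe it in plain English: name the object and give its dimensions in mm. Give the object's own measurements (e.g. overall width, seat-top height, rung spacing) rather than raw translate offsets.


A rectangular picture frame lying in the x–z plane (depth along y). The opening is 309 mm wide (x) by 897 mm tall (z), surrounded by a border 70 mm wide on all four sides. The frame is 22 mm deep and is made of two full-height vertical stiles with two horizontal rails fitted between them.


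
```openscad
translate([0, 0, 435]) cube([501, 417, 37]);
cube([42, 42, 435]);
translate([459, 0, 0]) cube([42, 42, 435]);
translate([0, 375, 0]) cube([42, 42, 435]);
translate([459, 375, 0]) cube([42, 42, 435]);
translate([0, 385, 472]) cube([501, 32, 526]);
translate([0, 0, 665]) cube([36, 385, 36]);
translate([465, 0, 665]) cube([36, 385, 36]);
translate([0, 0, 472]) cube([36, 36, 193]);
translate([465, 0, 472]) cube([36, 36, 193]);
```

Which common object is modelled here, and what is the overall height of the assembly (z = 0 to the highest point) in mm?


A chair. The overall height is 998 mm.

A slab on four corner posts with a tall panel at the back — a chair. The seat slab sits at z = 435 with thickness 37, and the 526 mm backrest starts at the seat top, so the overall height is 435 + 37 + 526 = 998 mm.


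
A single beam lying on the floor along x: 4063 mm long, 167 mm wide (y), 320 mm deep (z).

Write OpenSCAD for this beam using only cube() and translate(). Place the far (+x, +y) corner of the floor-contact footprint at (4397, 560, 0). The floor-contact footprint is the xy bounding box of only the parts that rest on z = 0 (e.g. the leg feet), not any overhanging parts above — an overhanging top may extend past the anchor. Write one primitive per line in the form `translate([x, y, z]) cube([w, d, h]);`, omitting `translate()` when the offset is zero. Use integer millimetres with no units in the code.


translate([334, 393, 0]) cube([4063, 167, 320]);


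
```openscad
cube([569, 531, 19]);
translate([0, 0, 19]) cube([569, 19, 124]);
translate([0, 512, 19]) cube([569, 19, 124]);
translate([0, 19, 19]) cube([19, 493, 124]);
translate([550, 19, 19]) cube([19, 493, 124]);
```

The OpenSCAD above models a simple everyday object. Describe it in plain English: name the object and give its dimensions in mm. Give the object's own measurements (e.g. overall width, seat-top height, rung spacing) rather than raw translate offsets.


An open-topped rectangular box: outside dimensions 569×531×143 mm, with a uniform wall and base thickness of 19 mm. The base is a full 569×531 slab on the floor; four walls sit on top of the base. The front and back walls (the −y and +y sides) span the full width; the two side walls fit between them.


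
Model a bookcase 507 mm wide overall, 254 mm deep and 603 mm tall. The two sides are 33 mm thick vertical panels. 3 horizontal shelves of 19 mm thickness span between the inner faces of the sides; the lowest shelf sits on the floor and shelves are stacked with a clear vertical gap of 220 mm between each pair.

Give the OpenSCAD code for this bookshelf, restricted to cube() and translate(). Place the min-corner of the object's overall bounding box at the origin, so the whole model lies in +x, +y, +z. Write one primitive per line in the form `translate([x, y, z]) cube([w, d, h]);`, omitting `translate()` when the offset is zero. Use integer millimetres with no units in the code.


cube([33, 254, 603]);
translate([474, 0, 0]) cube([33, 254, 603]);
translate([33, 0, 0]) cube([441, 254, 19]);
translate([33, 0, 239]) cube([441, 254, 19]);
translate([33, 0, 478]) cube([441, 254, 19]);


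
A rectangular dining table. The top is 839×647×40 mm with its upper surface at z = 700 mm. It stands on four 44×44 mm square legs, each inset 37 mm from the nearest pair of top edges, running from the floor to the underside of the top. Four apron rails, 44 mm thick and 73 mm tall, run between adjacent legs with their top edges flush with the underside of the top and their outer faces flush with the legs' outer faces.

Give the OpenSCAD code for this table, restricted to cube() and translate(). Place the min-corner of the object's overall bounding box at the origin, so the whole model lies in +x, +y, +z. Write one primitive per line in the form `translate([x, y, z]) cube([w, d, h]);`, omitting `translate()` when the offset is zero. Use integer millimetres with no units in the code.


// leg_h = 700 - 40 = 660
// apron z = 660 - 73 = 587
translate([0, 0, 660]) cube([839, 647, 40]);
translate([37, 37, 0]) cube([44, 44, 660]);
translate([758, 37, 0]) cube([44, 44, 660]);
translate([37, 566, 0]) cube([44, 44, 660]);
translate([758, 566, 0]) cube([44, 44, 660]);
translate([81, 37, 587]) cube([677, 44, 73]);
translate([81, 566, 587]) cube([677, 44, 73]);
translate([37, 81, 587]) cube([44, 485, 73]);
translate([758, 81, 587]) cube([44, 485, 73]);


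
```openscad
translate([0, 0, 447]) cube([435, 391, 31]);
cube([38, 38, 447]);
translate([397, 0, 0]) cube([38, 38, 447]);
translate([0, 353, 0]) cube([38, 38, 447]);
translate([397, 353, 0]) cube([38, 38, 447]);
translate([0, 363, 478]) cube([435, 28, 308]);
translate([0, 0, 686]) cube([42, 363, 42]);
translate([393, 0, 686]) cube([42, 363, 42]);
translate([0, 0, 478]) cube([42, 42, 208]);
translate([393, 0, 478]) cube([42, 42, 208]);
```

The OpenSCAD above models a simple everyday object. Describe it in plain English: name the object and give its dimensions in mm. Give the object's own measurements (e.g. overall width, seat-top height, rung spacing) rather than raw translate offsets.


A chair. The seat is a 435×391×31 mm slab with its top at z = 478 mm, on four 38×38 mm corner legs (flush with the seat edges, standing on z = 0). A flat backrest 28 mm thick, 308 mm tall, spans the full seat width and rises from the seat top along its +y edge, rear face flush with the rear of the seat. Two armrests of 42×42 mm section run along each side from the seat's front edge to the front of the backrest, top faces 250 mm above the seat top and outer faces flush with the seat's x-edges; a 42×42 mm post under the front of each armrest stands on the seat at the front corner.


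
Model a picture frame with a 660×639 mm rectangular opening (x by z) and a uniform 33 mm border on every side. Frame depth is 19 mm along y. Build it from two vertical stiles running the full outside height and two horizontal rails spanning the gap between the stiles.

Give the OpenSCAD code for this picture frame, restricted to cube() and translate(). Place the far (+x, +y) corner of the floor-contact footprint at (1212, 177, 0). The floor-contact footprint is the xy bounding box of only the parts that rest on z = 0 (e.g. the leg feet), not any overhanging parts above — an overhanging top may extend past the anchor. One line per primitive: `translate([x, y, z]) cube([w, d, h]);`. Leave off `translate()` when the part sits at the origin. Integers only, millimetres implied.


translate([486, 158, 0]) cube([33, 19, 705]);
translate([1179, 158, 0]) cube([33, 19, 705]);
translate([519, 158, 0]) cube([660, 19, 33]);
translate([519, 158, 672]) cube([660, 19, 33]);


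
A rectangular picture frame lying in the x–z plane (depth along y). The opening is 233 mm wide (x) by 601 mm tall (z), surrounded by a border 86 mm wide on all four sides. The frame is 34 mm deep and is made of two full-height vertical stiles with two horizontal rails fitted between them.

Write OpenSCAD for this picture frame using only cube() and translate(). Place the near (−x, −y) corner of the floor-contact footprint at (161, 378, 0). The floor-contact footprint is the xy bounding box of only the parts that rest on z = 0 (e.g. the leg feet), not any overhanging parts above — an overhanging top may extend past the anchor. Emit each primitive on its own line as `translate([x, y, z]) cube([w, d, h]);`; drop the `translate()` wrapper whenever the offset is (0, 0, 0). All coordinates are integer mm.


translate([161, 378, 0]) cube([86, 34, 773]);
translate([480, 378, 0]) cube([86, 34, 773]);
translate([247, 378, 0]) cube([233, 34, 86]);
translate([247, 378, 687]) cube([233, 34, 86]);


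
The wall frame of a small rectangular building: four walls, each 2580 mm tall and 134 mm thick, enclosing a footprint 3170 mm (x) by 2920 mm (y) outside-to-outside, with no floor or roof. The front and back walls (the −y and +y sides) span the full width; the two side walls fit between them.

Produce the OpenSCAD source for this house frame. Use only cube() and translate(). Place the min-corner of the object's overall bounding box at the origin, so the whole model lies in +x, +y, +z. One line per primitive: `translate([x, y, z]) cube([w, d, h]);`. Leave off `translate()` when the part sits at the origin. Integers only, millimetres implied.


cube([3170, 134, 2580]);
translate([0, 2786, 0]) cube([3170, 134, 2580]);
translate([0, 134, 0]) cube([134, 2652, 2580]);
translate([3036, 134, 0]) cube([134, 2652, 2580]);


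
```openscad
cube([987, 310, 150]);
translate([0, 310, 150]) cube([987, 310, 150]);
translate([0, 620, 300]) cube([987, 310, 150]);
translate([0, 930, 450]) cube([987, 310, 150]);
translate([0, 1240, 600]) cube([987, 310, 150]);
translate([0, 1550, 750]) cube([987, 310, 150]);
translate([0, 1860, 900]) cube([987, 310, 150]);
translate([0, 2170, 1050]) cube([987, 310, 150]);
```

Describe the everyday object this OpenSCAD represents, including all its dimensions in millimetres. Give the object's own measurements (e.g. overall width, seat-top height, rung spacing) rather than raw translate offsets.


A straight staircase of 8 solid steps. Each step is 987 mm wide (x), 310 mm deep (y, the going) and 150 mm tall (the rise). The first step rests on the floor; each subsequent step sits one going further in +y and one rise higher in +z, directly behind and above the previous step with no overlap.


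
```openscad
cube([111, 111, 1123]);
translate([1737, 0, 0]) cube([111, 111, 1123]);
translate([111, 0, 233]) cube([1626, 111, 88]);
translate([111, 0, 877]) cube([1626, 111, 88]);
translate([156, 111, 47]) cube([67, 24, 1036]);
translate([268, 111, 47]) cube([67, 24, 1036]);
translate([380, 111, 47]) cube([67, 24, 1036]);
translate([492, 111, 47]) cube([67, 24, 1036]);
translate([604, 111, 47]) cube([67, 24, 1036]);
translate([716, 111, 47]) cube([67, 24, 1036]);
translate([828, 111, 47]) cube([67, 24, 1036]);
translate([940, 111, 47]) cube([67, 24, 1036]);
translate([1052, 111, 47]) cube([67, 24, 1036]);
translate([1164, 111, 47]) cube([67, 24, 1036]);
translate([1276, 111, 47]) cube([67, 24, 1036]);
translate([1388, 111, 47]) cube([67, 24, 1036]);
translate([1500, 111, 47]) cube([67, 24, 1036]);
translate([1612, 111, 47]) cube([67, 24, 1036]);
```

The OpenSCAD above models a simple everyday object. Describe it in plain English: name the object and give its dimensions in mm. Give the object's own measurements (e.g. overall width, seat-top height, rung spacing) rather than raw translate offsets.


A fence section. Two 111×111 mm posts, 1123 mm tall, stand on the floor with a clear span of 1626 mm between their inner faces. Two horizontal rails of 111×88 mm section span the gap between the posts with their undersides at z = 233 mm and z = 877 mm, flush with the posts' −y face. 14 pickets, each 67 mm wide, 24 mm thick and 1036 mm tall, are fixed to the +y face of the rails with their bottoms at z = 47 mm, spaced across the span with a 45 mm gap after the −x post and between neighbouring pickets, with 58 mm left before the +x post.


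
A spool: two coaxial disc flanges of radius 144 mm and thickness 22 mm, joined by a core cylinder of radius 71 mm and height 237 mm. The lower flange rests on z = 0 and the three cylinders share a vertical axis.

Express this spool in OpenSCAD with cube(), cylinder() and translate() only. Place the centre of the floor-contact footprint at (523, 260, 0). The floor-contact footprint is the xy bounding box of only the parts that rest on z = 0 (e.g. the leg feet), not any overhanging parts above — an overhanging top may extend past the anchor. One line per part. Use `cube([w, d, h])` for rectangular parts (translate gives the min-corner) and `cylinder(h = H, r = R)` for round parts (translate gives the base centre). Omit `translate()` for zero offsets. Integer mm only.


translate([523, 260, 0]) cylinder(h = 22, r = 144);
translate([523, 260, 22]) cylinder(h = 237, r = 71);
translate([523, 260, 259]) cylinder(h = 22, r = 144);


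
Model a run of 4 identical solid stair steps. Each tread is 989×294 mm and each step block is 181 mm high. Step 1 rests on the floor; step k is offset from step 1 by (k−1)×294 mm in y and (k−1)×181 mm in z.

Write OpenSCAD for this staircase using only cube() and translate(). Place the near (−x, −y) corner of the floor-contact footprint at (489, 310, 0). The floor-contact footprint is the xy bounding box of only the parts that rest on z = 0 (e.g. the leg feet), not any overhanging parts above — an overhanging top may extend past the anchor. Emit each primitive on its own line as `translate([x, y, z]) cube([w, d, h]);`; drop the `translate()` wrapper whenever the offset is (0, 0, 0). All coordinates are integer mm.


translate([489, 310, 0]) cube([989, 294, 181]);
translate([489, 604, 181]) cube([989, 294, 181]);
translate([489, 898, 362]) cube([989, 294, 181]);
translate([489, 1192, 543]) cube([989, 294, 181]);


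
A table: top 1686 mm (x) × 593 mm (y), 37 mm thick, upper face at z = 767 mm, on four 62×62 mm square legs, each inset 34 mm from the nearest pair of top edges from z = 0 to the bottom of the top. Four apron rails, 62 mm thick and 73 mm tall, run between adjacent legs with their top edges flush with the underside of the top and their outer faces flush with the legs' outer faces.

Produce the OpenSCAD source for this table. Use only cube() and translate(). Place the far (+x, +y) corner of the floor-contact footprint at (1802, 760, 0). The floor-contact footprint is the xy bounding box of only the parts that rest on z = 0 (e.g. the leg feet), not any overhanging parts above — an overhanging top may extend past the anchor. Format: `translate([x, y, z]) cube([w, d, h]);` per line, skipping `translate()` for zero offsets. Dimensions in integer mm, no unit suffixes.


translate([150, 201, 730]) cube([1686, 593, 37]);
translate([184, 235, 0]) cube([62, 62, 730]);
translate([1740, 235, 0]) cube([62, 62, 730]);
translate([184, 698, 0]) cube([62, 62, 730]);
translate([1740, 698, 0]) cube([62, 62, 730]);
translate([246, 235, 657]) cube([1494, 62, 73]);
translate([246, 698, 657]) cube([1494, 62, 73]);
translate([184, 297, 657]) cube([62, 401, 73]);
translate([1740, 297, 657]) cube([62, 401, 73]);


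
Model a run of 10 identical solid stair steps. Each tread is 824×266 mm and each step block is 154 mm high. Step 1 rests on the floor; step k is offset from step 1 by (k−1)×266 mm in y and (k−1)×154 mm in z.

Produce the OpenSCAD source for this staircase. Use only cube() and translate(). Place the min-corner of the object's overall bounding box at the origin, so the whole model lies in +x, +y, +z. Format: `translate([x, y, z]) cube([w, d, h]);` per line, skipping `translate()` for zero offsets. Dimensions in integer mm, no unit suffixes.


cube([824, 266, 154]);
translate([0, 266, 154]) cube([824, 266, 154]);
translate([0, 532, 308]) cube([824, 266, 154]);
translate([0, 798, 462]) cube([824, 266, 154]);
translate([0, 1064, 616]) cube([824, 266, 154]);
translate([0, 1330, 770]) cube([824, 266, 154]);
translate([0, 1596, 924]) cube([824, 266, 154]);
translate([0, 1862, 1078]) cube([824, 266, 154]);
translate([0, 2128, 1232]) cube([824, 266, 154]);
translate([0, 2394, 1386]) cube([824, 266, 154]);


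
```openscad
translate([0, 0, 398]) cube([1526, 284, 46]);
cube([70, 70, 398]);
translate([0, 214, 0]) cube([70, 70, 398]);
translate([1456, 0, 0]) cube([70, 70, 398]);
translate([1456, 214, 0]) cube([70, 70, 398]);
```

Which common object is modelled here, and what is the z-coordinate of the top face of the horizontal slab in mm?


A bench. The seat-top height is 444 mm.

A long slab on four corner posts — a bench. The slab sits at z = 398 with thickness 46, so the top is 398 + 46 = 444 mm.


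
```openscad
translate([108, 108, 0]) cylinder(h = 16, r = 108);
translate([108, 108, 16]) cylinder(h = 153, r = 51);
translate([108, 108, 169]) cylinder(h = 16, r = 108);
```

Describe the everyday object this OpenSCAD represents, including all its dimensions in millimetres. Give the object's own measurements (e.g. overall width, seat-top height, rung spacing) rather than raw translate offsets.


A spool: two coaxial disc flanges of radius 108 mm and thickness 16 mm, joined by a core cylinder of radius 51 mm and height 153 mm. The lower flange rests on z = 0 and the three cylinders share a vertical axis.


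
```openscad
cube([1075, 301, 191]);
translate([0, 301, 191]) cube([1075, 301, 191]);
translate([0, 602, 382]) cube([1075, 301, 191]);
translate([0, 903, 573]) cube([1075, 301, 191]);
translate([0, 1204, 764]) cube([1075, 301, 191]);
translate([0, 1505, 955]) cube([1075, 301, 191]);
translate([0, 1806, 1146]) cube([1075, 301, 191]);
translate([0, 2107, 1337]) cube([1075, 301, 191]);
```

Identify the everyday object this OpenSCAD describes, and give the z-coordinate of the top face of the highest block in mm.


A staircase. The total rise is 1528 mm.

8 identical blocks, each offset up and back from the previous — a staircase. Each step is 191 mm tall and there are 8 of them, so the total rise is 8 × 191 = 1528 mm.


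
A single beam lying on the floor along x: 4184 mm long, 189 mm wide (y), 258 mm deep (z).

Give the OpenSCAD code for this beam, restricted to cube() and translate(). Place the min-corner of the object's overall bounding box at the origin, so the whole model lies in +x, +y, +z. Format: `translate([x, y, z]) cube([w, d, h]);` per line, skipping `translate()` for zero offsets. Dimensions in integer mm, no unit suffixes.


cube([4184, 189, 258]);
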